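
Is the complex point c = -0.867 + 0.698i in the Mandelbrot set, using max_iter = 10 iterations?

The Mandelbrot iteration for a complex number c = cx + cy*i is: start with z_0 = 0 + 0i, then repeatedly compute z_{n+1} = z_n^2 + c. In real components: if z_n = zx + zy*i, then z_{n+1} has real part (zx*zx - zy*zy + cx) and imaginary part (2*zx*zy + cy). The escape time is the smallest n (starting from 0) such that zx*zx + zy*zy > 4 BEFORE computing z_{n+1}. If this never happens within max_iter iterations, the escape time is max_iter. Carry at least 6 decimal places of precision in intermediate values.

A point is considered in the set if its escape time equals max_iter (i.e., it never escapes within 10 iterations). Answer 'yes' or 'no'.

Answer: no

Derivation:
z_0 = 0 + 0i, c = -0.8670 + 0.6980i
Iter 1: z = -0.8670 + 0.6980i, |z|^2 = 1.2389
Iter 2: z = -0.6025 + -0.5123i, |z|^2 = 0.6255
Iter 3: z = -0.7665 + 1.3154i, |z|^2 = 2.3177
Iter 4: z = -2.0098 + -1.3184i, |z|^2 = 5.7772
Escaped at iteration 4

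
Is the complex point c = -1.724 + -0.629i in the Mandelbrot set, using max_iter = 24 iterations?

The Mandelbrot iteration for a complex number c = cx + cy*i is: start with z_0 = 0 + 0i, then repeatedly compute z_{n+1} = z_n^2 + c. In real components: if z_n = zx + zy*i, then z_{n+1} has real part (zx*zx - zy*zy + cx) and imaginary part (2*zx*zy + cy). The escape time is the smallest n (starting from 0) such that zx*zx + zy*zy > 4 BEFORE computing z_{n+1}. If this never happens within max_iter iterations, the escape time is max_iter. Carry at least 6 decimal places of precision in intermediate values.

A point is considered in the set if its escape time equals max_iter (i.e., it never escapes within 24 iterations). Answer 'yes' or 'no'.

z_0 = 0 + 0i, c = -1.7240 + -0.6290i
Iter 1: z = -1.7240 + -0.6290i, |z|^2 = 3.3678
Iter 2: z = 0.8525 + 1.5398i, |z|^2 = 3.0978
Iter 3: z = -3.3681 + 1.9965i, |z|^2 = 15.3302
Escaped at iteration 3

Answer: no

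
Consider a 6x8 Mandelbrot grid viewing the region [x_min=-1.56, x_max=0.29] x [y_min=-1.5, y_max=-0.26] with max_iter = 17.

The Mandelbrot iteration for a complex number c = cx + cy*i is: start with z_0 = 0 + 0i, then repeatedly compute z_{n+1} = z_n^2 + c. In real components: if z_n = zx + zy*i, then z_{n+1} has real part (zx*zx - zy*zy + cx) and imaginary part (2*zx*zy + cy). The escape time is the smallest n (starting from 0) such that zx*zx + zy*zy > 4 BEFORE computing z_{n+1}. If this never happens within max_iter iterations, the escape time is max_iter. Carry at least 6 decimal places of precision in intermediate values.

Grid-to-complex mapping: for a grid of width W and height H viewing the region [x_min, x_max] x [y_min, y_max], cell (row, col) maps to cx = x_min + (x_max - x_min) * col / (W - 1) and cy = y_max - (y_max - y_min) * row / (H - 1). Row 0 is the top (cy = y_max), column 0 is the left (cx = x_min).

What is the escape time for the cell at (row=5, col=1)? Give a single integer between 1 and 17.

z_0 = 0 + 0i, c = -1.1900 + -1.1457i
Iter 1: z = -1.1900 + -1.1457i, |z|^2 = 2.7288
Iter 2: z = -1.0866 + 1.5811i, |z|^2 = 3.6804
Iter 3: z = -2.5092 + -4.5816i, |z|^2 = 27.2873
Escaped at iteration 3

Answer: 3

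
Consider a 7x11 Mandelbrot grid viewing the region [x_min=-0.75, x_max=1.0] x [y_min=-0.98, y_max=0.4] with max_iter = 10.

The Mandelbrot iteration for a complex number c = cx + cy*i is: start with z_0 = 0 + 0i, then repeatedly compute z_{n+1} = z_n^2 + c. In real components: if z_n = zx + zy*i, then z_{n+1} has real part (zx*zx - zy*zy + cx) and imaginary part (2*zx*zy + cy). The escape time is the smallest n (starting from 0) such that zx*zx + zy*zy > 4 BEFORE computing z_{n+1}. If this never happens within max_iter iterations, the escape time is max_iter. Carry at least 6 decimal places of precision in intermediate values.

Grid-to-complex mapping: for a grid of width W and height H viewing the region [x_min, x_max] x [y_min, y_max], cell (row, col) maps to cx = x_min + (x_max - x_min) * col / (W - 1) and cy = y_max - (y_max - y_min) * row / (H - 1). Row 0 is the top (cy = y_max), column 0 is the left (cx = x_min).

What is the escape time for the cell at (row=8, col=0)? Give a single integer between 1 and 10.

z_0 = 0 + 0i, c = -0.7500 + -0.7040i
Iter 1: z = -0.7500 + -0.7040i, |z|^2 = 1.0581
Iter 2: z = -0.6831 + 0.3520i, |z|^2 = 0.5906
Iter 3: z = -0.4073 + -1.1849i, |z|^2 = 1.5699
Iter 4: z = -1.9882 + 0.2611i, |z|^2 = 4.0210
Escaped at iteration 4

Answer: 4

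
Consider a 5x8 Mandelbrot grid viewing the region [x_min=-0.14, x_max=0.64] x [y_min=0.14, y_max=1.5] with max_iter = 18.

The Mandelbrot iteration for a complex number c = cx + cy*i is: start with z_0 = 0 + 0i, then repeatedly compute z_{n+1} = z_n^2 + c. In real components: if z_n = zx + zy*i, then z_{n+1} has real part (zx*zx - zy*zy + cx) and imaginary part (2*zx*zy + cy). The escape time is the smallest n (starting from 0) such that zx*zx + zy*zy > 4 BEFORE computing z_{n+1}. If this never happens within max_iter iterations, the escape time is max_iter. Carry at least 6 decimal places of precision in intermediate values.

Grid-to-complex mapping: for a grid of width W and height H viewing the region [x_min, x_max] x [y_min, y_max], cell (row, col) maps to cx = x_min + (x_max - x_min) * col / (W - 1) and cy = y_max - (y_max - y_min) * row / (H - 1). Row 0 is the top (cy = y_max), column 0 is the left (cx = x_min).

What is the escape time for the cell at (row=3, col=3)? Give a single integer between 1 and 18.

Answer: 3

Derivation:
z_0 = 0 + 0i, c = 0.4450 + 0.9171i
Iter 1: z = 0.4450 + 0.9171i, |z|^2 = 1.0392
Iter 2: z = -0.1981 + 1.7334i, |z|^2 = 3.0439
Iter 3: z = -2.5204 + 0.2303i, |z|^2 = 6.4056
Escaped at iteration 3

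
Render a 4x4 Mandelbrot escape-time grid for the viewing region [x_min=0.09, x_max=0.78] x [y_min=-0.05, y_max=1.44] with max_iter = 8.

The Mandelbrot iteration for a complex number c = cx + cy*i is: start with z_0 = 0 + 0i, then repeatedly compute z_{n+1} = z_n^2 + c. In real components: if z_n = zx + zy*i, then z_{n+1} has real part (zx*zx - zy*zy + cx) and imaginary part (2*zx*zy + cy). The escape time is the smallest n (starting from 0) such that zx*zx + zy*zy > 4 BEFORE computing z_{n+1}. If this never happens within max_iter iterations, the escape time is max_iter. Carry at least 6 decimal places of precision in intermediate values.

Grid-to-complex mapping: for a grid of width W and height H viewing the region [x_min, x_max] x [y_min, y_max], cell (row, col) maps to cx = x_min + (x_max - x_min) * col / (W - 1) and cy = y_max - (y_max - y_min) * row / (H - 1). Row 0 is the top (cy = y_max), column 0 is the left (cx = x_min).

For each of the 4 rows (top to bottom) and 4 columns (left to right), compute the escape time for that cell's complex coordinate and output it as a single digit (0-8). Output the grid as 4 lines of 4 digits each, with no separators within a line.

Answer: 2222
5432
8843
8843

Derivation:
(row=0, col=0): c = 0.0900 + 1.4400i → escape time 2
(row=0, col=1): c = 0.3200 + 1.4400i → escape time 2
(row=0, col=2): c = 0.5500 + 1.4400i → escape time 2
(row=0, col=3): c = 0.7800 + 1.4400i → escape time 2
(row=1, col=0): c = 0.0900 + 0.9433i → escape time 5
(row=1, col=1): c = 0.3200 + 0.9433i → escape time 4
(row=1, col=2): c = 0.5500 + 0.9433i → escape time 3
(row=1, col=3): c = 0.7800 + 0.9433i → escape time 2
(row=2, col=0): c = 0.0900 + 0.4467i → escape time 8
(row=2, col=1): c = 0.3200 + 0.4467i → escape time 8
(row=2, col=2): c = 0.5500 + 0.4467i → escape time 4
(row=2, col=3): c = 0.7800 + 0.4467i → escape time 3
(row=3, col=0): c = 0.0900 + -0.0500i → escape time 8
(row=3, col=1): c = 0.3200 + -0.0500i → escape time 8
(row=3, col=2): c = 0.5500 + -0.0500i → escape time 4
(row=3, col=3): c = 0.7800 + -0.0500i → escape time 3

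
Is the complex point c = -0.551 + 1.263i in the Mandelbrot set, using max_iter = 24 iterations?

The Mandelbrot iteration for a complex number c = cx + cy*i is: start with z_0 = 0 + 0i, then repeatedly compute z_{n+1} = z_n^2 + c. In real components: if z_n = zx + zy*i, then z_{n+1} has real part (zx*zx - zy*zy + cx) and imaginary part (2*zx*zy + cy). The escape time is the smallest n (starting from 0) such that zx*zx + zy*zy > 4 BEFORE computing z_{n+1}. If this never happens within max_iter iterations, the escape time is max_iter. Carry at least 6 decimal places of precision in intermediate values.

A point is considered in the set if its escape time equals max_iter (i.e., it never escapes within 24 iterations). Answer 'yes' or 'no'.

z_0 = 0 + 0i, c = -0.5510 + 1.2630i
Iter 1: z = -0.5510 + 1.2630i, |z|^2 = 1.8988
Iter 2: z = -1.8426 + -0.1288i, |z|^2 = 3.4117
Iter 3: z = 2.8275 + 1.7377i, |z|^2 = 11.0143
Escaped at iteration 3

Answer: no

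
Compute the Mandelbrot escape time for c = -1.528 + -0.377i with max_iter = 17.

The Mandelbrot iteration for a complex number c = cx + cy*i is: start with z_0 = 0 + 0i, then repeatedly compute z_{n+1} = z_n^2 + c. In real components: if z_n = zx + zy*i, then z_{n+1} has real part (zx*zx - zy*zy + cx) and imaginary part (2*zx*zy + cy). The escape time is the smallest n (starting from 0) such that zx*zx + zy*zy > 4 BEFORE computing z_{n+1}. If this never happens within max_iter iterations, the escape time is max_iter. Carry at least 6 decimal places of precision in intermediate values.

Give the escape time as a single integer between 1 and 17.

z_0 = 0 + 0i, c = -1.5280 + -0.3770i
Iter 1: z = -1.5280 + -0.3770i, |z|^2 = 2.4769
Iter 2: z = 0.6647 + 0.7751i, |z|^2 = 1.0426
Iter 3: z = -1.6870 + 0.6534i, |z|^2 = 3.2730
Iter 4: z = 0.8912 + -2.5815i, |z|^2 = 7.4583
Escaped at iteration 4

Answer: 4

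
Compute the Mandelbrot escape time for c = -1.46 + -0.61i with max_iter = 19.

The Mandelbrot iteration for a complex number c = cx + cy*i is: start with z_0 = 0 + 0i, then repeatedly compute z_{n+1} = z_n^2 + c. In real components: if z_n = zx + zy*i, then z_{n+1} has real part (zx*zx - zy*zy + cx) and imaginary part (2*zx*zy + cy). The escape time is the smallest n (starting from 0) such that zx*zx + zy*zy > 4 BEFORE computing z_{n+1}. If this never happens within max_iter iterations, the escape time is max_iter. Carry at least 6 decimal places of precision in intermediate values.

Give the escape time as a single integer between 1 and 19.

Answer: 3

Derivation:
z_0 = 0 + 0i, c = -1.4600 + -0.6100i
Iter 1: z = -1.4600 + -0.6100i, |z|^2 = 2.5037
Iter 2: z = 0.2995 + 1.1712i, |z|^2 = 1.4614
Iter 3: z = -2.7420 + 0.0915i, |z|^2 = 7.5270
Escaped at iteration 3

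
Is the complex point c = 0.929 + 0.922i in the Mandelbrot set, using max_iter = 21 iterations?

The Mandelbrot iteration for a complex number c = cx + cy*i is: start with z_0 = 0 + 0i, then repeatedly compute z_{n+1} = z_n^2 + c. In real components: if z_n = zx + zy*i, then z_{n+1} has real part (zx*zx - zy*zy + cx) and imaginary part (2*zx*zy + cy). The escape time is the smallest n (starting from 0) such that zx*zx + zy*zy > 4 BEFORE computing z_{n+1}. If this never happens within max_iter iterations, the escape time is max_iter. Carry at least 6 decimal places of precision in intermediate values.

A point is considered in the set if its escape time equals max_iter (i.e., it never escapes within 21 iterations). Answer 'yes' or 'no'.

Answer: no

Derivation:
z_0 = 0 + 0i, c = 0.9290 + 0.9220i
Iter 1: z = 0.9290 + 0.9220i, |z|^2 = 1.7131
Iter 2: z = 0.9420 + 2.6351i, |z|^2 = 7.8309
Escaped at iteration 2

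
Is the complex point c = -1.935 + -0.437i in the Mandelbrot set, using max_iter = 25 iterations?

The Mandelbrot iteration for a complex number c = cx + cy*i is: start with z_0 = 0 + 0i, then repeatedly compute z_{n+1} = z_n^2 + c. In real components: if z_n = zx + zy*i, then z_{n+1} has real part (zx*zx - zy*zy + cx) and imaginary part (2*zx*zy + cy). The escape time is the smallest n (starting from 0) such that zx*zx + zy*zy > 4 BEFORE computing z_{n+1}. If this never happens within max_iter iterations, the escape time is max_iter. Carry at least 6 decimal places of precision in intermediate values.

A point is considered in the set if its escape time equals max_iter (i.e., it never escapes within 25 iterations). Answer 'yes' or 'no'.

z_0 = 0 + 0i, c = -1.9350 + -0.4370i
Iter 1: z = -1.9350 + -0.4370i, |z|^2 = 3.9352
Iter 2: z = 1.6183 + 1.2542i, |z|^2 = 4.1917
Escaped at iteration 2

Answer: no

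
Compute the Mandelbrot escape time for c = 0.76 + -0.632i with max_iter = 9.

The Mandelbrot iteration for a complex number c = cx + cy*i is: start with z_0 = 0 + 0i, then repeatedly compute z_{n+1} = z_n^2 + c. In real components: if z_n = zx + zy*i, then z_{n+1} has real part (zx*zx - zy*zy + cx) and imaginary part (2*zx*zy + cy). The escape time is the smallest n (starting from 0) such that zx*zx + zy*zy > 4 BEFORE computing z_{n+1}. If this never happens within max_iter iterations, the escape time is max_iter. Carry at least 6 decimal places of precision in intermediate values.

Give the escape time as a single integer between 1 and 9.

z_0 = 0 + 0i, c = 0.7600 + -0.6320i
Iter 1: z = 0.7600 + -0.6320i, |z|^2 = 0.9770
Iter 2: z = 0.9382 + -1.5926i, |z|^2 = 3.4167
Iter 3: z = -0.8963 + -3.6204i, |z|^2 = 13.9104
Escaped at iteration 3

Answer: 3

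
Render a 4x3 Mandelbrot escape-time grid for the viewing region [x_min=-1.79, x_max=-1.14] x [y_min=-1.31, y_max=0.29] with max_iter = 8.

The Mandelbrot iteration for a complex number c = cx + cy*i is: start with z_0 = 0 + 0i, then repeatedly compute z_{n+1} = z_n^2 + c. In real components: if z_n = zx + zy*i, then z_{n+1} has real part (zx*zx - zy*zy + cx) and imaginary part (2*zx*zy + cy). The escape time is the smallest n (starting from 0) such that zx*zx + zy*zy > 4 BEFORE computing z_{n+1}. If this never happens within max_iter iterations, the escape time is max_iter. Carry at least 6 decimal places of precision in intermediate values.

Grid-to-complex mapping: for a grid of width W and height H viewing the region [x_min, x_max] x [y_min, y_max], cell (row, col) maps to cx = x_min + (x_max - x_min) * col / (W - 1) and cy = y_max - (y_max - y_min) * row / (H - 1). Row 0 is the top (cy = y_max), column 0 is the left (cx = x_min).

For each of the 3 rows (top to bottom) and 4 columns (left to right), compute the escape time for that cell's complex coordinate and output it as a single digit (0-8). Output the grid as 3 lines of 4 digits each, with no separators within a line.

(row=0, col=0): c = -1.7900 + 0.2900i → escape time 4
(row=0, col=1): c = -1.5733 + 0.2900i → escape time 4
(row=0, col=2): c = -1.3567 + 0.2900i → escape time 6
(row=0, col=3): c = -1.1400 + 0.2900i → escape time 8
(row=1, col=0): c = -1.7900 + -0.5100i → escape time 3
(row=1, col=1): c = -1.5733 + -0.5100i → escape time 3
(row=1, col=2): c = -1.3567 + -0.5100i → escape time 3
(row=1, col=3): c = -1.1400 + -0.5100i → escape time 5
(row=2, col=0): c = -1.7900 + -1.3100i → escape time 1
(row=2, col=1): c = -1.5733 + -1.3100i → escape time 1
(row=2, col=2): c = -1.3567 + -1.3100i → escape time 2
(row=2, col=3): c = -1.1400 + -1.3100i → escape time 2

Answer: 4468
3335
1122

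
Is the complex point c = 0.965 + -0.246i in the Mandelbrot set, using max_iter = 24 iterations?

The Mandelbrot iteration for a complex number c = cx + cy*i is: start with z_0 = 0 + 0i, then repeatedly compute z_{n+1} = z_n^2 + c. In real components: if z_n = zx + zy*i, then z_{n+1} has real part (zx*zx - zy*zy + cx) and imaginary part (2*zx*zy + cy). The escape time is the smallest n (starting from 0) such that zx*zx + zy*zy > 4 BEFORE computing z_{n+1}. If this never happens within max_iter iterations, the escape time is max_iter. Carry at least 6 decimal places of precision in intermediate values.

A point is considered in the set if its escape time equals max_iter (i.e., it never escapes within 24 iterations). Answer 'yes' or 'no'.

z_0 = 0 + 0i, c = 0.9650 + -0.2460i
Iter 1: z = 0.9650 + -0.2460i, |z|^2 = 0.9917
Iter 2: z = 1.8357 + -0.7208i, |z|^2 = 3.8894
Iter 3: z = 3.8153 + -2.8923i, |z|^2 = 22.9219
Escaped at iteration 3

Answer: no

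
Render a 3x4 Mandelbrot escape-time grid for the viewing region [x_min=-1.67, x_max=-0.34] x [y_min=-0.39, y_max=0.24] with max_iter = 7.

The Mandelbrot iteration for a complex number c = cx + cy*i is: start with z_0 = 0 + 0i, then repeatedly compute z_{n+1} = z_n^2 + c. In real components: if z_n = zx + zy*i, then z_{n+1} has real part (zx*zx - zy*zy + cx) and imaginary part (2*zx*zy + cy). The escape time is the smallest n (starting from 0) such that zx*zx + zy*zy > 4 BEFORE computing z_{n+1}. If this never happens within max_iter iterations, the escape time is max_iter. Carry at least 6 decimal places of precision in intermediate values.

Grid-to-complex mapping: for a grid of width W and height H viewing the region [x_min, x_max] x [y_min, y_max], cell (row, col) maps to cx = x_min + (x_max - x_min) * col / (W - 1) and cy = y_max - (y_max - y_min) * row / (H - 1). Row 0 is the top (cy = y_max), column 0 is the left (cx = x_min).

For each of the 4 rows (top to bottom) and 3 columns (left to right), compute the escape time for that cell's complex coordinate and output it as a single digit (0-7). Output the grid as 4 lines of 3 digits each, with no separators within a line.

Answer: 477
777
477
377

Derivation:
(row=0, col=0): c = -1.6700 + 0.2400i → escape time 4
(row=0, col=1): c = -1.0050 + 0.2400i → escape time 7
(row=0, col=2): c = -0.3400 + 0.2400i → escape time 7
(row=1, col=0): c = -1.6700 + 0.0300i → escape time 7
(row=1, col=1): c = -1.0050 + 0.0300i → escape time 7
(row=1, col=2): c = -0.3400 + 0.0300i → escape time 7
(row=2, col=0): c = -1.6700 + -0.1800i → escape time 4
(row=2, col=1): c = -1.0050 + -0.1800i → escape time 7
(row=2, col=2): c = -0.3400 + -0.1800i → escape time 7
(row=3, col=0): c = -1.6700 + -0.3900i → escape time 3
(row=3, col=1): c = -1.0050 + -0.3900i → escape time 7
(row=3, col=2): c = -0.3400 + -0.3900i → escape time 7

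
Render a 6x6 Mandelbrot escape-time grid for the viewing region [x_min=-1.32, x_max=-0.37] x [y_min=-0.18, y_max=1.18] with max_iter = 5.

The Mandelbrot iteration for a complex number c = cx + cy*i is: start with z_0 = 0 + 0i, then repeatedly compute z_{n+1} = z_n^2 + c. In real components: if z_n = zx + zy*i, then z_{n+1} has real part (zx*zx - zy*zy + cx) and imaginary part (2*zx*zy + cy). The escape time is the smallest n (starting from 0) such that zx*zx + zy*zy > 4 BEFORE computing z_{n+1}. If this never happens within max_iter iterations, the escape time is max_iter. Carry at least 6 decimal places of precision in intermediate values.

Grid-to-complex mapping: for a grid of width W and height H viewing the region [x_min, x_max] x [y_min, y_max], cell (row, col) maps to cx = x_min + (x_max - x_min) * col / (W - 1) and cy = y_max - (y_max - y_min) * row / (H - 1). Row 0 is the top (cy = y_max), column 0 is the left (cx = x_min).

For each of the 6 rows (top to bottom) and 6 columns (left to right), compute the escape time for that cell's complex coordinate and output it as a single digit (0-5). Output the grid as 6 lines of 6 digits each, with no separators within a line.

(row=0, col=0): c = -1.3200 + 1.1800i → escape time 2
(row=0, col=1): c = -1.1300 + 1.1800i → escape time 3
(row=0, col=2): c = -0.9400 + 1.1800i → escape time 3
(row=0, col=3): c = -0.7500 + 1.1800i → escape time 3
(row=0, col=4): c = -0.5600 + 1.1800i → escape time 3
(row=0, col=5): c = -0.3700 + 1.1800i → escape time 3
(row=1, col=0): c = -1.3200 + 0.9080i → escape time 3
(row=1, col=1): c = -1.1300 + 0.9080i → escape time 3
(row=1, col=2): c = -0.9400 + 0.9080i → escape time 3
(row=1, col=3): c = -0.7500 + 0.9080i → escape time 4
(row=1, col=4): c = -0.5600 + 0.9080i → escape time 4
(row=1, col=5): c = -0.3700 + 0.9080i → escape time 5
(row=2, col=0): c = -1.3200 + 0.6360i → escape time 3
(row=2, col=1): c = -1.1300 + 0.6360i → escape time 3
(row=2, col=2): c = -0.9400 + 0.6360i → escape time 4
(row=2, col=3): c = -0.7500 + 0.6360i → escape time 5
(row=2, col=4): c = -0.5600 + 0.6360i → escape time 5
(row=2, col=5): c = -0.3700 + 0.6360i → escape time 5
(row=3, col=0): c = -1.3200 + 0.3640i → escape time 5
(row=3, col=1): c = -1.1300 + 0.3640i → escape time 5
(row=3, col=2): c = -0.9400 + 0.3640i → escape time 5
(row=3, col=3): c = -0.7500 + 0.3640i → escape time 5
(row=3, col=4): c = -0.5600 + 0.3640i → escape time 5
(row=3, col=5): c = -0.3700 + 0.3640i → escape time 5
(row=4, col=0): c = -1.3200 + 0.0920i → escape time 5
(row=4, col=1): c = -1.1300 + 0.0920i → escape time 5
(row=4, col=2): c = -0.9400 + 0.0920i → escape time 5
(row=4, col=3): c = -0.7500 + 0.0920i → escape time 5
(row=4, col=4): c = -0.5600 + 0.0920i → escape time 5
(row=4, col=5): c = -0.3700 + 0.0920i → escape time 5
(row=5, col=0): c = -1.3200 + -0.1800i → escape time 5
(row=5, col=1): c = -1.1300 + -0.1800i → escape time 5
(row=5, col=2): c = -0.9400 + -0.1800i → escape time 5
(row=5, col=3): c = -0.7500 + -0.1800i → escape time 5
(row=5, col=4): c = -0.5600 + -0.1800i → escape time 5
(row=5, col=5): c = -0.3700 + -0.1800i → escape time 5

Answer: 233333
333445
334555
555555
555555
555555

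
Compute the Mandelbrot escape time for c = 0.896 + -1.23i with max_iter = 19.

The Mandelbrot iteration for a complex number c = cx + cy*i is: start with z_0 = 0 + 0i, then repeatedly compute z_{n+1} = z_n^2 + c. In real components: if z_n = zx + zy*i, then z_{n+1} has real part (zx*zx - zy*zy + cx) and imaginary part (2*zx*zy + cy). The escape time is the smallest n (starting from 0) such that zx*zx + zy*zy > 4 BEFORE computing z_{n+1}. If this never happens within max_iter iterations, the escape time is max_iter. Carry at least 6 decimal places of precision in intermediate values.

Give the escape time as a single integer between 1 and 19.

Answer: 2

Derivation:
z_0 = 0 + 0i, c = 0.8960 + -1.2300i
Iter 1: z = 0.8960 + -1.2300i, |z|^2 = 2.3157
Iter 2: z = 0.1859 + -3.4342i, |z|^2 = 11.8280
Escaped at iteration 2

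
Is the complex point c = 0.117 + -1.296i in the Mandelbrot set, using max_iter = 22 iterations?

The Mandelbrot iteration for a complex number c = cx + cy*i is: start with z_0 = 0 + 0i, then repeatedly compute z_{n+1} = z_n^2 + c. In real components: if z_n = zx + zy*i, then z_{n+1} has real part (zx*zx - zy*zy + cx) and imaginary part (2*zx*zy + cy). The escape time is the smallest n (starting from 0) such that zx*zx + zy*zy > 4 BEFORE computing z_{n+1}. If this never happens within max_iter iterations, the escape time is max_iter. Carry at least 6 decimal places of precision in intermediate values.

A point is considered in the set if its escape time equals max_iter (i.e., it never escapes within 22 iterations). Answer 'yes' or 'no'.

z_0 = 0 + 0i, c = 0.1170 + -1.2960i
Iter 1: z = 0.1170 + -1.2960i, |z|^2 = 1.6933
Iter 2: z = -1.5489 + -1.5993i, |z|^2 = 4.9568
Escaped at iteration 2

Answer: no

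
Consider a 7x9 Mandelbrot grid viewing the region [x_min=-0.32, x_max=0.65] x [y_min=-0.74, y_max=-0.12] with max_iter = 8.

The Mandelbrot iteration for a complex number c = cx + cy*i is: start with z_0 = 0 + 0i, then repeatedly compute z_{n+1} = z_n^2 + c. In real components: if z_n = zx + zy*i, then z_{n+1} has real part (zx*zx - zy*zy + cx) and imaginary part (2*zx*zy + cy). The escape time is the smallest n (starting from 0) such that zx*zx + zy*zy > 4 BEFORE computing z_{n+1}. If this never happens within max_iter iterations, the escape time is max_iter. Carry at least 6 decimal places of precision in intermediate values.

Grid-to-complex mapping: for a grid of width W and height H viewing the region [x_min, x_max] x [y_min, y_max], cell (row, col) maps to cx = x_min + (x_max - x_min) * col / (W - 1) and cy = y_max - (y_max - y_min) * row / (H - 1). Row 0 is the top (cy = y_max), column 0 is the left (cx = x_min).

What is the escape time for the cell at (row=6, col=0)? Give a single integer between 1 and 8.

Answer: 8

Derivation:
z_0 = 0 + 0i, c = -0.3200 + -0.5850i
Iter 1: z = -0.3200 + -0.5850i, |z|^2 = 0.4446
Iter 2: z = -0.5598 + -0.2106i, |z|^2 = 0.3578
Iter 3: z = -0.0509 + -0.3492i, |z|^2 = 0.1245
Iter 4: z = -0.4393 + -0.5494i, |z|^2 = 0.4949
Iter 5: z = -0.4288 + -0.1022i, |z|^2 = 0.1944
Iter 6: z = -0.1466 + -0.4973i, |z|^2 = 0.2688
Iter 7: z = -0.5458 + -0.4392i, |z|^2 = 0.4909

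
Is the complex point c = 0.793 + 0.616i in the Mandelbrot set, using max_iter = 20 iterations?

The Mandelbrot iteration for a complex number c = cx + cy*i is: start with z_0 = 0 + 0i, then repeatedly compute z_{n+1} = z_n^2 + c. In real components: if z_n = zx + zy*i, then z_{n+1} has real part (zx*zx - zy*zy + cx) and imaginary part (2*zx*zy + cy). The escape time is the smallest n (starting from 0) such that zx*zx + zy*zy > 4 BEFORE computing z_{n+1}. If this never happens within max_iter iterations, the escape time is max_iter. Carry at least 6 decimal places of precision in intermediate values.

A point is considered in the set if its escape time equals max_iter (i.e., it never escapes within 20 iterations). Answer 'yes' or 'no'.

z_0 = 0 + 0i, c = 0.7930 + 0.6160i
Iter 1: z = 0.7930 + 0.6160i, |z|^2 = 1.0083
Iter 2: z = 1.0424 + 1.5930i, |z|^2 = 3.6242
Iter 3: z = -0.6580 + 3.9370i, |z|^2 = 15.9330
Escaped at iteration 3

Answer: no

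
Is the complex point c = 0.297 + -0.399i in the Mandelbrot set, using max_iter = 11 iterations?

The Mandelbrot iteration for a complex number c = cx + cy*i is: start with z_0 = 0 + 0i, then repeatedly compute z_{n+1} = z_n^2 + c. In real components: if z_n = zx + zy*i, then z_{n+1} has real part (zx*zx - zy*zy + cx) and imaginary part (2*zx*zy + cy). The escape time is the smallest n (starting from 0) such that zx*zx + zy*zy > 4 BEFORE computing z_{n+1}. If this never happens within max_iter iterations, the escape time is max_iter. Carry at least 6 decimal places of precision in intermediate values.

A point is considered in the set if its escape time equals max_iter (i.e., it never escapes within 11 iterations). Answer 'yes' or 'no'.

Answer: yes

Derivation:
z_0 = 0 + 0i, c = 0.2970 + -0.3990i
Iter 1: z = 0.2970 + -0.3990i, |z|^2 = 0.2474
Iter 2: z = 0.2260 + -0.6360i, |z|^2 = 0.4556
Iter 3: z = -0.0564 + -0.6865i, |z|^2 = 0.4744
Iter 4: z = -0.1711 + -0.3215i, |z|^2 = 0.1327
Iter 5: z = 0.2229 + -0.2890i, |z|^2 = 0.1332
Iter 6: z = 0.2632 + -0.5278i, |z|^2 = 0.3479
Iter 7: z = 0.0877 + -0.6768i, |z|^2 = 0.4658
Iter 8: z = -0.1534 + -0.5177i, |z|^2 = 0.2915
Iter 9: z = 0.0526 + -0.2402i, |z|^2 = 0.0605
Iter 10: z = 0.2421 + -0.4242i, |z|^2 = 0.2386
Did not escape in 11 iterations → in set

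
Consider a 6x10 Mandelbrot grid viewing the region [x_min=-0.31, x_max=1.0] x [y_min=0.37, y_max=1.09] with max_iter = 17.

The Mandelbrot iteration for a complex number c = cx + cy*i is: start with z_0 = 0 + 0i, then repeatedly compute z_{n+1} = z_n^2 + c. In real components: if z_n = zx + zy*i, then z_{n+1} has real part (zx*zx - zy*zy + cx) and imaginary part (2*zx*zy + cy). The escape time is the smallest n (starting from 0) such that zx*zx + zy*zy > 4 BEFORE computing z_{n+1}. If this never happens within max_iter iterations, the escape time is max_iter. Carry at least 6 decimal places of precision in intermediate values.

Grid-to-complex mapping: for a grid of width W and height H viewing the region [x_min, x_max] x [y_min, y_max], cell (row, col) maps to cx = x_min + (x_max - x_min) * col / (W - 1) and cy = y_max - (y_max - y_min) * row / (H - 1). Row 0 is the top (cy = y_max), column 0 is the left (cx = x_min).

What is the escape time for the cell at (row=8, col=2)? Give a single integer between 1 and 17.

Answer: 17

Derivation:
z_0 = 0 + 0i, c = 0.2140 + 0.4500i
Iter 1: z = 0.2140 + 0.4500i, |z|^2 = 0.2483
Iter 2: z = 0.0573 + 0.6426i, |z|^2 = 0.4162
Iter 3: z = -0.1957 + 0.5236i, |z|^2 = 0.3125
Iter 4: z = -0.0219 + 0.2451i, |z|^2 = 0.0606
Iter 5: z = 0.1544 + 0.4393i, |z|^2 = 0.2168
Iter 6: z = 0.0449 + 0.5856i, |z|^2 = 0.3450
Iter 7: z = -0.1270 + 0.5026i, |z|^2 = 0.2687
Iter 8: z = -0.0225 + 0.3224i, |z|^2 = 0.1044
Iter 9: z = 0.1106 + 0.4355i, |z|^2 = 0.2019
Iter 10: z = 0.0366 + 0.5463i, |z|^2 = 0.2998
Iter 11: z = -0.0831 + 0.4899i, |z|^2 = 0.2470
Iter 12: z = -0.0191 + 0.3685i, |z|^2 = 0.1362
Iter 13: z = 0.0785 + 0.4359i, |z|^2 = 0.1962
Iter 14: z = 0.0302 + 0.5185i, |z|^2 = 0.2697
Iter 15: z = -0.0539 + 0.4813i, |z|^2 = 0.2345
Iter 16: z = -0.0147 + 0.3981i, |z|^2 = 0.1587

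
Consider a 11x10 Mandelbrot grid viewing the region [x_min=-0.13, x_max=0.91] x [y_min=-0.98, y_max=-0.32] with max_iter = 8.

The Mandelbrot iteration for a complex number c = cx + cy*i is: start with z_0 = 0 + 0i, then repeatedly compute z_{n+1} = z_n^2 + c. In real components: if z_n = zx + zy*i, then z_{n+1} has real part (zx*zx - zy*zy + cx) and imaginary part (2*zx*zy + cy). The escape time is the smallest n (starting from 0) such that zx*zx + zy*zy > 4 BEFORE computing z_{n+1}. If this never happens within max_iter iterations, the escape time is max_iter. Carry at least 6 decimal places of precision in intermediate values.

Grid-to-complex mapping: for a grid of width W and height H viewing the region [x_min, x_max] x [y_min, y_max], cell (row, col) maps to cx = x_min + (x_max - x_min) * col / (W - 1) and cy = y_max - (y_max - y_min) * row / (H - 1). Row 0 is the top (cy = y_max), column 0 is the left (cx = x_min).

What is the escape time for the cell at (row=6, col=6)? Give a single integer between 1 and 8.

Answer: 3

Derivation:
z_0 = 0 + 0i, c = 0.4940 + -0.7600i
Iter 1: z = 0.4940 + -0.7600i, |z|^2 = 0.8216
Iter 2: z = 0.1604 + -1.5109i, |z|^2 = 2.3085
Iter 3: z = -1.7630 + -1.2448i, |z|^2 = 4.6578
Escaped at iteration 3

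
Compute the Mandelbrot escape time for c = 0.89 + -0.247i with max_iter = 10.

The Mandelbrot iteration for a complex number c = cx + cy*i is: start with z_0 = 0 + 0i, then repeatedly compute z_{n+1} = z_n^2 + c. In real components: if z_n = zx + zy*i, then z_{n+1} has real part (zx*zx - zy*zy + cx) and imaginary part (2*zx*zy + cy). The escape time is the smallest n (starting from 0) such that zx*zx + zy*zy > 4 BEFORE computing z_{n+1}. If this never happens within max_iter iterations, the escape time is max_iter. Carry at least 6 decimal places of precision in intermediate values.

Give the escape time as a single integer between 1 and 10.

Answer: 3

Derivation:
z_0 = 0 + 0i, c = 0.8900 + -0.2470i
Iter 1: z = 0.8900 + -0.2470i, |z|^2 = 0.8531
Iter 2: z = 1.6211 + -0.6867i, |z|^2 = 3.0994
Iter 3: z = 3.0464 + -2.4733i, |z|^2 = 15.3979
Escaped at iteration 3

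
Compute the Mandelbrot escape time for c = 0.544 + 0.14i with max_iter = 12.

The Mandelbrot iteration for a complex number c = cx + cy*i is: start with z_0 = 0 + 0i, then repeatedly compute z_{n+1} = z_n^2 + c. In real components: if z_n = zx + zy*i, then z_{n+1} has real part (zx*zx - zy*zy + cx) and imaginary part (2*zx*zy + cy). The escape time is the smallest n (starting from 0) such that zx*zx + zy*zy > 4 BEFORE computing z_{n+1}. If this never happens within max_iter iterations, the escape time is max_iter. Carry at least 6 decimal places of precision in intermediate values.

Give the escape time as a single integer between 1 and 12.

z_0 = 0 + 0i, c = 0.5440 + 0.1400i
Iter 1: z = 0.5440 + 0.1400i, |z|^2 = 0.3155
Iter 2: z = 0.8203 + 0.2923i, |z|^2 = 0.7584
Iter 3: z = 1.1315 + 0.6196i, |z|^2 = 1.6642
Iter 4: z = 1.4404 + 1.5422i, |z|^2 = 4.4530
Escaped at iteration 4

Answer: 4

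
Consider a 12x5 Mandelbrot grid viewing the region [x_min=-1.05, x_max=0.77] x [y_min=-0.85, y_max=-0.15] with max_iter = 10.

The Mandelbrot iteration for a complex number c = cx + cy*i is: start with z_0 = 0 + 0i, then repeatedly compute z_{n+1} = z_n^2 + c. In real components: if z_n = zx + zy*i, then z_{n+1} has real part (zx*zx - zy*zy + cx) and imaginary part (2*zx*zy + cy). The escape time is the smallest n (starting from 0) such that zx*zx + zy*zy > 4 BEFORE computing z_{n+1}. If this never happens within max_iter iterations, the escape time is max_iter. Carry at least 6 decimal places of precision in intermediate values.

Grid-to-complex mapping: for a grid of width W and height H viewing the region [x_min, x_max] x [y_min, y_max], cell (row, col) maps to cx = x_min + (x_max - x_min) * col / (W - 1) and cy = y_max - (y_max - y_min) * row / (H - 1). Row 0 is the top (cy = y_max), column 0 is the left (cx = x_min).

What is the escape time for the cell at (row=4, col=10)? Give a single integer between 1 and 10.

z_0 = 0 + 0i, c = 0.6045 + -0.8500i
Iter 1: z = 0.6045 + -0.8500i, |z|^2 = 1.0880
Iter 2: z = 0.2475 + -1.8777i, |z|^2 = 3.5871
Iter 3: z = -2.8600 + -1.7796i, |z|^2 = 11.3467
Escaped at iteration 3

Answer: 3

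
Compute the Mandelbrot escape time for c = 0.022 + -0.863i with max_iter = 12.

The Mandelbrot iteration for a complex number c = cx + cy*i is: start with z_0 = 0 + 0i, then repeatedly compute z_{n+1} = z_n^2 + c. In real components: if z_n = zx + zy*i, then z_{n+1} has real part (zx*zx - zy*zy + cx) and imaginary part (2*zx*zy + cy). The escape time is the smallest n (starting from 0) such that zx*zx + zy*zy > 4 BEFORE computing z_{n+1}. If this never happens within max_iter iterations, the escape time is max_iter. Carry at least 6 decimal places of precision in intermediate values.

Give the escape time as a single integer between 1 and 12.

Answer: 12

Derivation:
z_0 = 0 + 0i, c = 0.0220 + -0.8630i
Iter 1: z = 0.0220 + -0.8630i, |z|^2 = 0.7453
Iter 2: z = -0.7223 + -0.9010i, |z|^2 = 1.3334
Iter 3: z = -0.2681 + 0.4385i, |z|^2 = 0.2642
Iter 4: z = -0.0984 + -1.0981i, |z|^2 = 1.2155
Iter 5: z = -1.1741 + -0.6468i, |z|^2 = 1.7969
Iter 6: z = 0.9822 + 0.6558i, |z|^2 = 1.3948
Iter 7: z = 0.5566 + 0.4253i, |z|^2 = 0.4907
Iter 8: z = 0.1509 + -0.3895i, |z|^2 = 0.1745
Iter 9: z = -0.1070 + -0.9806i, |z|^2 = 0.9729
Iter 10: z = -0.9281 + -0.6532i, |z|^2 = 1.2880
Iter 11: z = 0.4566 + 0.3495i, |z|^2 = 0.3306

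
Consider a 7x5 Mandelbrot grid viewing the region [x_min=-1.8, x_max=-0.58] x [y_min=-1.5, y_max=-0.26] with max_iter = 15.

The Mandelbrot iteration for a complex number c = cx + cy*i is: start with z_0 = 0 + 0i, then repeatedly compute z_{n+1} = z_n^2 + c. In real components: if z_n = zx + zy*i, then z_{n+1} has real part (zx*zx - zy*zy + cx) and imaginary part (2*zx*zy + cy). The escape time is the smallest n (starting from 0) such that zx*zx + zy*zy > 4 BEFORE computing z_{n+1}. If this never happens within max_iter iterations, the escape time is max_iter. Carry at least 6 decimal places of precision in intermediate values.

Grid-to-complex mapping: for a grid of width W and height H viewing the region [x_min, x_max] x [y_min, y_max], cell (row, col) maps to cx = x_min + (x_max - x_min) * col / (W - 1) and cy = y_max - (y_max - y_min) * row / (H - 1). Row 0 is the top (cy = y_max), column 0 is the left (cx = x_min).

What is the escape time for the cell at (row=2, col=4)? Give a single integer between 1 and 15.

z_0 = 0 + 0i, c = -0.9867 + -0.8800i
Iter 1: z = -0.9867 + -0.8800i, |z|^2 = 1.7479
Iter 2: z = -0.7876 + 0.8565i, |z|^2 = 1.3539
Iter 3: z = -1.1001 + -2.2291i, |z|^2 = 6.1792
Escaped at iteration 3

Answer: 3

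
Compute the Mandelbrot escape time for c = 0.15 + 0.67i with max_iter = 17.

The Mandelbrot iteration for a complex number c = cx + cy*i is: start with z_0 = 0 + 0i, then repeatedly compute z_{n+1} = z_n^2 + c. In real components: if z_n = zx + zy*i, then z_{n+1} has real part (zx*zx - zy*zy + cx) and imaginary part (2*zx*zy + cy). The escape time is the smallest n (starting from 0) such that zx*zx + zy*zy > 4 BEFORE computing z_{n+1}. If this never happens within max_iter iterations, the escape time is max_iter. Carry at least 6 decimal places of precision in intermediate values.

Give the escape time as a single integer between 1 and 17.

z_0 = 0 + 0i, c = 0.1500 + 0.6700i
Iter 1: z = 0.1500 + 0.6700i, |z|^2 = 0.4714
Iter 2: z = -0.2764 + 0.8710i, |z|^2 = 0.8350
Iter 3: z = -0.5322 + 0.1885i, |z|^2 = 0.3188
Iter 4: z = 0.3977 + 0.4693i, |z|^2 = 0.3785
Iter 5: z = 0.0879 + 1.0434i, |z|^2 = 1.0963
Iter 6: z = -0.9308 + 0.8535i, |z|^2 = 1.5949
Iter 7: z = 0.2880 + -0.9189i, |z|^2 = 0.9274
Iter 8: z = -0.6115 + 0.1406i, |z|^2 = 0.3937
Iter 9: z = 0.5041 + 0.4980i, |z|^2 = 0.5022
Iter 10: z = 0.1561 + 1.1721i, |z|^2 = 1.3983
Iter 11: z = -1.1996 + 1.0359i, |z|^2 = 2.5121
Iter 12: z = 0.5158 + -1.8153i, |z|^2 = 3.5613
Iter 13: z = -2.8792 + -1.2027i, |z|^2 = 9.7360
Escaped at iteration 13

Answer: 13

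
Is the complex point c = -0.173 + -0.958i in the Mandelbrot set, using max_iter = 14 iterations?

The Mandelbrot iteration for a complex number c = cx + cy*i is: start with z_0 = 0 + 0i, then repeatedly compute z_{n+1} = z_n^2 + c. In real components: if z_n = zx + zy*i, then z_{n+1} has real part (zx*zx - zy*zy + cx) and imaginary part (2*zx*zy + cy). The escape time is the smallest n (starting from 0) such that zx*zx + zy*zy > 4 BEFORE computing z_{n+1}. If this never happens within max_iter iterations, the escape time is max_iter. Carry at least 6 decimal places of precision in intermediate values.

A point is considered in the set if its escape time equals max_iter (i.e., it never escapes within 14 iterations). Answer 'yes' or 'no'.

Answer: no

Derivation:
z_0 = 0 + 0i, c = -0.1730 + -0.9580i
Iter 1: z = -0.1730 + -0.9580i, |z|^2 = 0.9477
Iter 2: z = -1.0608 + -0.6265i, |z|^2 = 1.5179
Iter 3: z = 0.5598 + 0.3713i, |z|^2 = 0.4513
Iter 4: z = 0.0025 + -0.5423i, |z|^2 = 0.2941
Iter 5: z = -0.4671 + -0.9608i, |z|^2 = 1.1412
Iter 6: z = -0.8779 + -0.0605i, |z|^2 = 0.7744
Iter 7: z = 0.5941 + -0.8517i, |z|^2 = 1.0784
Iter 8: z = -0.5455 + -1.9700i, |z|^2 = 4.1784
Escaped at iteration 8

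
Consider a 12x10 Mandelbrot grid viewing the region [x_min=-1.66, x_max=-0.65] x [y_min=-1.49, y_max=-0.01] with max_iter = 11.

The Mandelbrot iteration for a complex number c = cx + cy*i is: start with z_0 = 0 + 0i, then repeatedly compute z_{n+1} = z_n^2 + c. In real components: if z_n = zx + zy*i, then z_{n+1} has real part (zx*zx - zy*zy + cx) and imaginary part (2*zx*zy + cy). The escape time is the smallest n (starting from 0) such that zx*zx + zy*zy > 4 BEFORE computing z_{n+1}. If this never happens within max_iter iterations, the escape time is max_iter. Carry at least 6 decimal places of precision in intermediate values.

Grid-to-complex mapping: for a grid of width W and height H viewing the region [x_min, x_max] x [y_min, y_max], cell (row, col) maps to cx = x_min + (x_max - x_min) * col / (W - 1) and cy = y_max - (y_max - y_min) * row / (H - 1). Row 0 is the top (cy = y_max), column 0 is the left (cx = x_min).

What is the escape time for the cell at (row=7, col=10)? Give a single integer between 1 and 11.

z_0 = 0 + 0i, c = -0.7418 + -1.1611i
Iter 1: z = -0.7418 + -1.1611i, |z|^2 = 1.8985
Iter 2: z = -1.5397 + 0.5616i, |z|^2 = 2.6860
Iter 3: z = 1.3135 + -2.8904i, |z|^2 = 10.0796
Escaped at iteration 3

Answer: 3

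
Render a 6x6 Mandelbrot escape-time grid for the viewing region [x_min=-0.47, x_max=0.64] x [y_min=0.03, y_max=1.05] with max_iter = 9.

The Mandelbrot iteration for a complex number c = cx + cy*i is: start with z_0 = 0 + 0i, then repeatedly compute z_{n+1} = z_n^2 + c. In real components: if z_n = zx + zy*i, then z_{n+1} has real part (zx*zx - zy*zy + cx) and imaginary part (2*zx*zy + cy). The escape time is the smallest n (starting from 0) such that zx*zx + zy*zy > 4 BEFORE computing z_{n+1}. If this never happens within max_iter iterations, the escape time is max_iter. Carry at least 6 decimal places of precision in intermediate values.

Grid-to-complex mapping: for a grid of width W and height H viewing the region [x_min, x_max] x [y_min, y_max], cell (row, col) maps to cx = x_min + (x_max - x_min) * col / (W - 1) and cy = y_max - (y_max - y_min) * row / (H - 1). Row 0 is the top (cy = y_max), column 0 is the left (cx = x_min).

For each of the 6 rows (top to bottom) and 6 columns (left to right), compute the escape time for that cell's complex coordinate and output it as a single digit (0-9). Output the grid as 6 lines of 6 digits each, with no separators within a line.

(row=0, col=0): c = -0.4700 + 1.0500i → escape time 4
(row=0, col=1): c = -0.2480 + 1.0500i → escape time 6
(row=0, col=2): c = -0.0260 + 1.0500i → escape time 6
(row=0, col=3): c = 0.1960 + 1.0500i → escape time 4
(row=0, col=4): c = 0.4180 + 1.0500i → escape time 3
(row=0, col=5): c = 0.6400 + 1.0500i → escape time 2
(row=1, col=0): c = -0.4700 + 0.8460i → escape time 5
(row=1, col=1): c = -0.2480 + 0.8460i → escape time 9
(row=1, col=2): c = -0.0260 + 0.8460i → escape time 9
(row=1, col=3): c = 0.1960 + 0.8460i → escape time 5
(row=1, col=4): c = 0.4180 + 0.8460i → escape time 3
(row=1, col=5): c = 0.6400 + 0.8460i → escape time 3
(row=2, col=0): c = -0.4700 + 0.6420i → escape time 9
(row=2, col=1): c = -0.2480 + 0.6420i → escape time 9
(row=2, col=2): c = -0.0260 + 0.6420i → escape time 9
(row=2, col=3): c = 0.1960 + 0.6420i → escape time 9
(row=2, col=4): c = 0.4180 + 0.6420i → escape time 6
(row=2, col=5): c = 0.6400 + 0.6420i → escape time 3
(row=3, col=0): c = -0.4700 + 0.4380i → escape time 9
(row=3, col=1): c = -0.2480 + 0.4380i → escape time 9
(row=3, col=2): c = -0.0260 + 0.4380i → escape time 9
(row=3, col=3): c = 0.1960 + 0.4380i → escape time 9
(row=3, col=4): c = 0.4180 + 0.4380i → escape time 7
(row=3, col=5): c = 0.6400 + 0.4380i → escape time 3
(row=4, col=0): c = -0.4700 + 0.2340i → escape time 9
(row=4, col=1): c = -0.2480 + 0.2340i → escape time 9
(row=4, col=2): c = -0.0260 + 0.2340i → escape time 9
(row=4, col=3): c = 0.1960 + 0.2340i → escape time 9
(row=4, col=4): c = 0.4180 + 0.2340i → escape time 9
(row=4, col=5): c = 0.6400 + 0.2340i → escape time 4
(row=5, col=0): c = -0.4700 + 0.0300i → escape time 9
(row=5, col=1): c = -0.2480 + 0.0300i → escape time 9
(row=5, col=2): c = -0.0260 + 0.0300i → escape time 9
(row=5, col=3): c = 0.1960 + 0.0300i → escape time 9
(row=5, col=4): c = 0.4180 + 0.0300i → escape time 6
(row=5, col=5): c = 0.6400 + 0.0300i → escape time 4

Answer: 466432
599533
999963
999973
999994
999964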